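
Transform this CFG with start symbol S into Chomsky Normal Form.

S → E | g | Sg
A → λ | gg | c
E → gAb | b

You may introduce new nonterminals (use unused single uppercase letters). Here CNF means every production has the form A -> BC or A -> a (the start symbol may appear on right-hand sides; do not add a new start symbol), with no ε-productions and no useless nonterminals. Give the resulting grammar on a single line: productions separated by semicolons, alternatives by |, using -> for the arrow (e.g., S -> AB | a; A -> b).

Nullable: {A}; after ε-elimination: S -> E | g | Sg; A -> c | gg; E -> b | gb | gAb.
After unit-elimination: S -> b | g | Sg | gb | gAb; A -> c | gg; E -> b | gb | gAb.
TERM: introduce C -> b, B -> g and substitute in every rule of length ≥2.
BIN: E -> BAC becomes E -> BD, D -> AC; S -> BAC becomes S -> BF, F -> AC.
Drop unreachable/unproductive: E.

S -> b | g | BC | BF | SB; A -> c | BB; B -> g; C -> b; F -> AC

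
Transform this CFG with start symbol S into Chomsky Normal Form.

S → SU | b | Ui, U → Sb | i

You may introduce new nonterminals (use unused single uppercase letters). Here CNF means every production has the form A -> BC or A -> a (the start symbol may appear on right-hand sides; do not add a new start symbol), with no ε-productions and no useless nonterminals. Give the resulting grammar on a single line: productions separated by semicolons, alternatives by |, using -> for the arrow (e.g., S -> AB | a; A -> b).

S -> b | SU | UA; A -> i; B -> b; U -> i | SB

No ε-productions.
No unit productions to eliminate.
TERM: introduce B -> b, A -> i and substitute in every rule of length ≥2.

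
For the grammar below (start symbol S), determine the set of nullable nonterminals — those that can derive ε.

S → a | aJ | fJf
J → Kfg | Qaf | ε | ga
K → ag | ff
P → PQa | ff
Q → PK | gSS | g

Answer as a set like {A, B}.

Directly nullable (have an ε-rule): {J}.
Not nullable: K, P, Q, S — each has a terminal in every rule's right-hand side or depends on a non-nullable symbol.

{J}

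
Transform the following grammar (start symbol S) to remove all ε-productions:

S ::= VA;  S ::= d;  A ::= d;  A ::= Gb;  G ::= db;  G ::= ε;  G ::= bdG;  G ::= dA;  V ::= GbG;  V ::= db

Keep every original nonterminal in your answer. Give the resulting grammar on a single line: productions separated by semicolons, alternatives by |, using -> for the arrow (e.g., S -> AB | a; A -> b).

Nullable set: {G}.
A -> Gb: G nullable, giving Gb | b.
Drop G -> ε.
G -> bdG: G nullable, giving bd | bdG.
V -> GbG: G, G nullable, giving Gb | GbG | b | bG.
Unchanged (no nullable symbols): S -> VA; S -> d; A -> d; G -> dA; G -> db; V -> db.

S -> d | VA; A -> b | d | Gb; G -> bd | dA | db | bdG; V -> b | Gb | bG | db | GbG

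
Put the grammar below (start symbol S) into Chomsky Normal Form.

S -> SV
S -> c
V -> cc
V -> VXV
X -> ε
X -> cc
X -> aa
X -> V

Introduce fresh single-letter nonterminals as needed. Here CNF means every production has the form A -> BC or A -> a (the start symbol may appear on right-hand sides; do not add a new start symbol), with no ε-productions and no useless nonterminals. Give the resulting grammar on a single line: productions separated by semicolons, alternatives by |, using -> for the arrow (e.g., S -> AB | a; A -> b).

Nullable: {X}; after ε-elimination: S -> c | SV; V -> VV | cc | VXV; X -> V | aa | cc.
After unit-elimination: S -> c | SV; V -> VV | cc | VXV; X -> VV | aa | cc | VXV.
TERM: introduce B -> a, A -> c and substitute in every rule of length ≥2.
BIN: V -> VXV becomes V -> VC, C -> XV; X -> VXV becomes X -> VD, D -> XV.

S -> c | SV; A -> c; B -> a; C -> XV; D -> XV; V -> AA | VC | VV; X -> AA | BB | VD | VV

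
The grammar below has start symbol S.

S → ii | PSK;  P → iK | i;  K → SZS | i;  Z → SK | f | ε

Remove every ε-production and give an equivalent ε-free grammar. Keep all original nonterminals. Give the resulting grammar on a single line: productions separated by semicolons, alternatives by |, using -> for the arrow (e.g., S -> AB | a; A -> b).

Nullable set: {Z}.
K -> SZS: Z nullable, giving SS | SZS.
Drop Z -> ε.
Unchanged (no nullable symbols): S -> PSK; S -> ii; K -> i; P -> i; P -> iK; Z -> SK; Z -> f.

S -> ii | PSK; K -> i | SS | SZS; P -> i | iK; Z -> f | SK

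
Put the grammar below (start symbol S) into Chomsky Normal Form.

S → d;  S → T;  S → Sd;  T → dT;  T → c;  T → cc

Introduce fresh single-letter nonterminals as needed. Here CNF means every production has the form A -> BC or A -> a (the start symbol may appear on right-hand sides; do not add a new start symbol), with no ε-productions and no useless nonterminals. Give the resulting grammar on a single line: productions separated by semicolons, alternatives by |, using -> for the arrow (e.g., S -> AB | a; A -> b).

No ε-productions.
After unit-elimination: S -> c | d | Sd | cc | dT; T -> c | cc | dT.
TERM: introduce B -> c, A -> d and substitute in every rule of length ≥2.

S -> c | d | AT | BB | SA; A -> d; B -> c; T -> c | AT | BB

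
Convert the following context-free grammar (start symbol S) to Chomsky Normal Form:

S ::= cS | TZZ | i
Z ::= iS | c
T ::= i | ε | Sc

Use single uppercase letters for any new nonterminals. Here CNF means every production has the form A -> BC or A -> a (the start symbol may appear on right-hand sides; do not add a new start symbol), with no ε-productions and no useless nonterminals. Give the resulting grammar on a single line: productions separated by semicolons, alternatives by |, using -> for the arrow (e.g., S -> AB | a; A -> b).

Nullable: {T}; after ε-elimination: S -> i | ZZ | cS | TZZ; T -> i | Sc; Z -> c | iS.
No unit productions to eliminate.
TERM: introduce A -> c, B -> i and substitute in every rule of length ≥2.
BIN: S -> TZZ becomes S -> TC, C -> ZZ.

S -> i | AS | TC | ZZ; A -> c; B -> i; C -> ZZ; T -> i | SA; Z -> c | BS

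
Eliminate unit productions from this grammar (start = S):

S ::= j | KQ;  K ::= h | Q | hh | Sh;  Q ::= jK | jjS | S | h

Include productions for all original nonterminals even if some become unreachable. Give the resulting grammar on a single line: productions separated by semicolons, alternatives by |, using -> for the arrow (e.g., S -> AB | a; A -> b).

Unit productions: K->Q, Q->S.
Unit pairs (A ⇒* B via units): (K,Q), (K,S), (Q,S).
S: inherits non-unit rules of {S} → KQ | j.
K: inherits non-unit rules of {K, Q, S} → KQ | Sh | h | hh | j | jK | jjS.
Q: inherits non-unit rules of {Q, S} → KQ | h | j | jK | jjS.

S -> j | KQ; K -> h | j | KQ | Sh | hh | jK | jjS; Q -> h | j | KQ | jK | jjS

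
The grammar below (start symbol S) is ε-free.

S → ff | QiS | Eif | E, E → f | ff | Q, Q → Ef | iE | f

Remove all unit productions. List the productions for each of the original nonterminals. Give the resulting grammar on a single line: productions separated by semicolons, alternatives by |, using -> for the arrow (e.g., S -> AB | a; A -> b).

S -> f | Ef | ff | iE | Eif | QiS; E -> f | Ef | ff | iE; Q -> f | Ef | iE

Unit productions: E->Q, S->E.
Unit pairs (A ⇒* B via units): (E,Q), (S,E), (S,Q).
S: inherits non-unit rules of {E, Q, S} → Ef | Eif | QiS | f | ff | iE.
E: inherits non-unit rules of {E, Q} → Ef | f | ff | iE.
Q: inherits non-unit rules of {Q} → Ef | f | iE.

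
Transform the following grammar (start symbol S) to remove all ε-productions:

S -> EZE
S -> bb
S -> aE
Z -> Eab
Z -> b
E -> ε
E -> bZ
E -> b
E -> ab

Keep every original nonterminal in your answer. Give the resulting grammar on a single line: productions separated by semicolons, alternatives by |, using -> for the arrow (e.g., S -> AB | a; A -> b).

S -> Z | a | EZ | ZE | aE | bb | EZE; E -> b | ab | bZ; Z -> b | ab | Eab

Nullable set: {E}.
S -> EZE: E, E nullable, giving EZ | EZE | Z | ZE.
S -> aE: E nullable, giving a | aE.
Drop E -> ε.
Z -> Eab: E nullable, giving Eab | ab.
Unchanged (no nullable symbols): S -> bb; E -> ab; E -> b; E -> bZ; Z -> b.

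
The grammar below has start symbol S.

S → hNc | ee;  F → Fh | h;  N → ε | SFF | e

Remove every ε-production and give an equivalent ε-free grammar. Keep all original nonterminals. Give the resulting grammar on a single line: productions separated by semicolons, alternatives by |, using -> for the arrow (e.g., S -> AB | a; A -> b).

Nullable set: {N}.
S -> hNc: N nullable, giving hNc | hc.
Drop N -> ε.
Unchanged (no nullable symbols): S -> ee; F -> Fh; F -> h; N -> SFF; N -> e.

S -> ee | hc | hNc; F -> h | Fh; N -> e | SFF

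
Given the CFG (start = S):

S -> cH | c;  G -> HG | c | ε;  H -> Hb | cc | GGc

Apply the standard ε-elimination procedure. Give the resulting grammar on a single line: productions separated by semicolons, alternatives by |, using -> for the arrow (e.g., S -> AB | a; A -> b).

S -> c | cH; G -> H | c | HG; H -> c | Gc | Hb | cc | GGc

Nullable set: {G}.
Drop G -> ε.
G -> HG: G nullable, giving H | HG.
H -> GGc: G, G nullable, giving GGc | Gc | c.
Unchanged (no nullable symbols): S -> c; S -> cH; G -> c; H -> Hb; H -> cc.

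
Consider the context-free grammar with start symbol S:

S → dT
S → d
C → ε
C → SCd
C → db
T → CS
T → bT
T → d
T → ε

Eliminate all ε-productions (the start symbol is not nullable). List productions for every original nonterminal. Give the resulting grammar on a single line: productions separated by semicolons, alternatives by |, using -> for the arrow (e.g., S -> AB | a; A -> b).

S -> d | dT; C -> Sd | db | SCd; T -> S | b | d | CS | bT

Nullable set: {C, T}.
S -> dT: T nullable, giving d | dT.
Drop C -> ε.
C -> SCd: C nullable, giving SCd | Sd.
Drop T -> ε.
T -> CS: C nullable, giving CS | S.
T -> bT: T nullable, giving b | bT.
Unchanged (no nullable symbols): S -> d; C -> db; T -> d.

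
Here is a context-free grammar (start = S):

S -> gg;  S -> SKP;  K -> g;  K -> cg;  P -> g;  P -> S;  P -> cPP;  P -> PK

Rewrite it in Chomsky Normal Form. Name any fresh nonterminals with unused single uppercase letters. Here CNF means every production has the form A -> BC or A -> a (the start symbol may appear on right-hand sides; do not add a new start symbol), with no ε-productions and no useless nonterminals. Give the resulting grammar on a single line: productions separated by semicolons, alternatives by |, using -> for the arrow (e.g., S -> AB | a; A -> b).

S -> BB | SE; A -> c; B -> g; C -> PP; D -> KP; E -> KP; K -> g | AB; P -> g | AC | BB | PK | SD

No ε-productions.
After unit-elimination: S -> gg | SKP; K -> g | cg; P -> g | PK | gg | SKP | cPP.
TERM: introduce A -> c, B -> g and substitute in every rule of length ≥2.
BIN: P -> APP becomes P -> AC, C -> PP; P -> SKP becomes P -> SD, D -> KP; S -> SKP becomes S -> SE, E -> KP.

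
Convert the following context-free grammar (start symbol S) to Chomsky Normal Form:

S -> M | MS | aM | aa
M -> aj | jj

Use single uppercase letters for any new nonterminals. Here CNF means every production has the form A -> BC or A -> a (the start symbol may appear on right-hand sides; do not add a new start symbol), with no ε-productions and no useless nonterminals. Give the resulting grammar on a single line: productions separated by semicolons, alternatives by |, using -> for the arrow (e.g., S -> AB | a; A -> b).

No ε-productions.
After unit-elimination: S -> MS | aM | aa | aj | jj; M -> aj | jj.
TERM: introduce A -> a, B -> j and substitute in every rule of length ≥2.

S -> AA | AB | AM | BB | MS; A -> a; B -> j; M -> AB | BB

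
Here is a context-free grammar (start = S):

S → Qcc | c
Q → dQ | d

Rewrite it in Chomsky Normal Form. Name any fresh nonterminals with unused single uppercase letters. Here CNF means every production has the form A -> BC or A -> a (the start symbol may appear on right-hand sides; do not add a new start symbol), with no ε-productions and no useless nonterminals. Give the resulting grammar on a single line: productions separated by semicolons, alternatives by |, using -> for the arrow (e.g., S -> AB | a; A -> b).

No ε-productions.
No unit productions to eliminate.
TERM: introduce B -> c, A -> d and substitute in every rule of length ≥2.
BIN: S -> QBB becomes S -> QC, C -> BB.

S -> c | QC; A -> d; B -> c; C -> BB; Q -> d | AQ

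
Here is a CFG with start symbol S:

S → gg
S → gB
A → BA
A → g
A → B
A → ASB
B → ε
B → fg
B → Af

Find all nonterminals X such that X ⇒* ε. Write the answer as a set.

{A, B}

Directly nullable (have an ε-rule): {B}.
A is nullable via A -> B (every symbol on the right is already known nullable).
Not nullable: S — each has a terminal in every rule's right-hand side or depends on a non-nullable symbol.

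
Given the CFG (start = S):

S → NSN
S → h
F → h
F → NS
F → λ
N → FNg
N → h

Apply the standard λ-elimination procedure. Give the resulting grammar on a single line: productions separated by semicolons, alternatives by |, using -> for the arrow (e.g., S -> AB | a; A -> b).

Nullable set: {F}.
Drop F -> λ.
N -> FNg: F nullable, giving FNg | Ng.
Unchanged (no nullable symbols): S -> NSN; S -> h; F -> NS; F -> h; N -> h.

S -> h | NSN; F -> h | NS; N -> h | Ng | FNg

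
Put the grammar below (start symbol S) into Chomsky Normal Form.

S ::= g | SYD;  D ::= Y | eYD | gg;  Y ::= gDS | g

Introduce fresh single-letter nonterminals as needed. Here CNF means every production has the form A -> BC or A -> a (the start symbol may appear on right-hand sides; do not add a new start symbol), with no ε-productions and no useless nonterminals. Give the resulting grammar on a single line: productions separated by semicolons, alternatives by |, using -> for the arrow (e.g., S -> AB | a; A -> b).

S -> g | SF; A -> e; B -> g; C -> YD; D -> g | AC | BB | BE; E -> DS; F -> YD; G -> DS; Y -> g | BG

No ε-productions.
After unit-elimination: S -> g | SYD; D -> g | gg | eYD | gDS; Y -> g | gDS.
TERM: introduce A -> e, B -> g and substitute in every rule of length ≥2.
BIN: D -> AYD becomes D -> AC, C -> YD; D -> BDS becomes D -> BE, E -> DS; S -> SYD becomes S -> SF, F -> YD; Y -> BDS becomes Y -> BG, G -> DS.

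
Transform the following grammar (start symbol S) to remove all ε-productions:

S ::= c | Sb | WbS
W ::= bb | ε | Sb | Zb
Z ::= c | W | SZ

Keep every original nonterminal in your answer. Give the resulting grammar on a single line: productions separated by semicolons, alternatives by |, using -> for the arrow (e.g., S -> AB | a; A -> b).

S -> c | Sb | bS | WbS; W -> b | Sb | Zb | bb; Z -> S | W | c | SZ

Nullable set: {W, Z}.
S -> WbS: W nullable, giving WbS | bS.
Drop W -> ε.
W -> Zb: Z nullable, giving Zb | b.
Z -> SZ: Z nullable, giving S | SZ.
Z -> W: W nullable, giving W.
Unchanged (no nullable symbols): S -> Sb; S -> c; W -> Sb; W -> bb; Z -> c.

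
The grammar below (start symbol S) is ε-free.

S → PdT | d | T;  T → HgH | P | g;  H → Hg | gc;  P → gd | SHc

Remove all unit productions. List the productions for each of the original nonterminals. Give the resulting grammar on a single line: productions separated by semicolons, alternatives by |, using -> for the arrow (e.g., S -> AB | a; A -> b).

Unit productions: S->T, T->P.
Unit pairs (A ⇒* B via units): (S,P), (S,T), (T,P).
S: inherits non-unit rules of {P, S, T} → HgH | PdT | SHc | d | g | gd.
H: inherits non-unit rules of {H} → Hg | gc.
P: inherits non-unit rules of {P} → SHc | gd.
T: inherits non-unit rules of {P, T} → HgH | SHc | g | gd.

S -> d | g | gd | HgH | PdT | SHc; H -> Hg | gc; P -> gd | SHc; T -> g | gd | HgH | SHc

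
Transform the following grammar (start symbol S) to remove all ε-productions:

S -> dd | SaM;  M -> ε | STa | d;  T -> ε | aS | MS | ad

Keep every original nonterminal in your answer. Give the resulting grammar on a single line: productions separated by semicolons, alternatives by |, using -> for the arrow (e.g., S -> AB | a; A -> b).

Nullable set: {M, T}.
S -> SaM: M nullable, giving Sa | SaM.
Drop M -> ε.
M -> STa: T nullable, giving STa | Sa.
Drop T -> ε.
T -> MS: M nullable, giving MS | S.
Unchanged (no nullable symbols): S -> dd; M -> d; T -> aS; T -> ad.

S -> Sa | dd | SaM; M -> d | Sa | STa; T -> S | MS | aS | ad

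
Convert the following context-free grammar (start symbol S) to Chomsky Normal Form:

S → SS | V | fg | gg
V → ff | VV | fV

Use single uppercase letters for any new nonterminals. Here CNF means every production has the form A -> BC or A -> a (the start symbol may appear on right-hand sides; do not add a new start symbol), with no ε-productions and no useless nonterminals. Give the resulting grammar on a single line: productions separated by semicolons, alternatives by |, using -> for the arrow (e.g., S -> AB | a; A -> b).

S -> AA | AB | AV | BB | SS | VV; A -> f; B -> g; V -> AA | AV | VV

No ε-productions.
After unit-elimination: S -> SS | VV | fV | ff | fg | gg; V -> VV | fV | ff.
TERM: introduce A -> f, B -> g and substitute in every rule of length ≥2.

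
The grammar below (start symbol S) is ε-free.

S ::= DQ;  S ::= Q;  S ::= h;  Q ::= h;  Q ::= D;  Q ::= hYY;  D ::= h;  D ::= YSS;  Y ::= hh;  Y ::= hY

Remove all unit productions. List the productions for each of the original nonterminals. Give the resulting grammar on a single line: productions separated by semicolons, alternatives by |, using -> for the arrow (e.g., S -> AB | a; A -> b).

Unit productions: Q->D, S->Q.
Unit pairs (A ⇒* B via units): (Q,D), (S,D), (S,Q).
S: inherits non-unit rules of {D, Q, S} → DQ | YSS | h | hYY.
D: inherits non-unit rules of {D} → YSS | h.
Q: inherits non-unit rules of {D, Q} → YSS | h | hYY.
Y: inherits non-unit rules of {Y} → hY | hh.

S -> h | DQ | YSS | hYY; D -> h | YSS; Q -> h | YSS | hYY; Y -> hY | hh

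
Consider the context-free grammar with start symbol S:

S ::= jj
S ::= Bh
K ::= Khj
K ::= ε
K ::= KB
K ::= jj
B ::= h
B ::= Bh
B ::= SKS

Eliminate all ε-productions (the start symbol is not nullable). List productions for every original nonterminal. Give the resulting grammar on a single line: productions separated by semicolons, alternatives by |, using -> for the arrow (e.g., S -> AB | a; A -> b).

Nullable set: {K}.
B -> SKS: K nullable, giving SKS | SS.
Drop K -> ε.
K -> KB: K nullable, giving B | KB.
K -> Khj: K nullable, giving Khj | hj.
Unchanged (no nullable symbols): S -> Bh; S -> jj; B -> Bh; B -> h; K -> jj.

S -> Bh | jj; B -> h | Bh | SS | SKS; K -> B | KB | hj | jj | Khj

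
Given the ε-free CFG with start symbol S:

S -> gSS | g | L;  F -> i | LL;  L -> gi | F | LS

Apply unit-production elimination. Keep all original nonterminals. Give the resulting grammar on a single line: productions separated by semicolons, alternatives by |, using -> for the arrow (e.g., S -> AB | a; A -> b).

Unit productions: L->F, S->L.
Unit pairs (A ⇒* B via units): (L,F), (S,F), (S,L).
S: inherits non-unit rules of {F, L, S} → LL | LS | g | gSS | gi | i.
F: inherits non-unit rules of {F} → LL | i.
L: inherits non-unit rules of {F, L} → LL | LS | gi | i.

S -> g | i | LL | LS | gi | gSS; F -> i | LL; L -> i | LL | LS | gi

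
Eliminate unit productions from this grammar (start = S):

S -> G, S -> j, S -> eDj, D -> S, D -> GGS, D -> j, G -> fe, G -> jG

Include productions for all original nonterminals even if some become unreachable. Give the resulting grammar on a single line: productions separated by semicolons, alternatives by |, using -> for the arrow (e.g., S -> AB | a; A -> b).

Unit productions: D->S, S->G.
Unit pairs (A ⇒* B via units): (D,G), (D,S), (S,G).
S: inherits non-unit rules of {G, S} → eDj | fe | j | jG.
D: inherits non-unit rules of {D, G, S} → GGS | eDj | fe | j | jG.
G: inherits non-unit rules of {G} → fe | jG.

S -> j | fe | jG | eDj; D -> j | fe | jG | GGS | eDj; G -> fe | jG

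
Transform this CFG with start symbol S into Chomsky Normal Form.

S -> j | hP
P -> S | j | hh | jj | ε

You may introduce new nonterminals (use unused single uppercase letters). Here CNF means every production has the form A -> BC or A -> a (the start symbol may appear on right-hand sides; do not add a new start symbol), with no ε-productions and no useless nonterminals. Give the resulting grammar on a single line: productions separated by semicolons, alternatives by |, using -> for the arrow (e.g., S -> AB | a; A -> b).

S -> h | j | AP; A -> h; B -> j; P -> h | j | AA | AP | BB

Nullable: {P}; after ε-elimination: S -> h | j | hP; P -> S | j | hh | jj.
After unit-elimination: S -> h | j | hP; P -> h | j | hP | hh | jj.
TERM: introduce A -> h, B -> j and substitute in every rule of length ≥2.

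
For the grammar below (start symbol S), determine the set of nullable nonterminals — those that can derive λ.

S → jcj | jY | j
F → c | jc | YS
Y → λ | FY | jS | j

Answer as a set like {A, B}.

{Y}

Directly nullable (have an ε-rule): {Y}.
Not nullable: F, S — each has a terminal in every rule's right-hand side or depends on a non-nullable symbol.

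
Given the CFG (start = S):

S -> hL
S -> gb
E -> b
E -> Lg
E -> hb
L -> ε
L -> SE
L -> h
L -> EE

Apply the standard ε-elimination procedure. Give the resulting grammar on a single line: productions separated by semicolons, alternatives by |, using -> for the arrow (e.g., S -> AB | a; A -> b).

Nullable set: {L}.
S -> hL: L nullable, giving h | hL.
E -> Lg: L nullable, giving Lg | g.
Drop L -> ε.
Unchanged (no nullable symbols): S -> gb; E -> b; E -> hb; L -> EE; L -> SE; L -> h.

S -> h | gb | hL; E -> b | g | Lg | hb; L -> h | EE | SE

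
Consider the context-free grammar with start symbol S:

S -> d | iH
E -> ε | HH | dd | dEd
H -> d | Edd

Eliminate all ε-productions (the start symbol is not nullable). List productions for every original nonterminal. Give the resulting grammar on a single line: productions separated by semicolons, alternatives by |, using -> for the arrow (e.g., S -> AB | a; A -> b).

Nullable set: {E}.
Drop E -> ε.
E -> dEd: E nullable, giving dEd | dd.
H -> Edd: E nullable, giving Edd | dd.
Unchanged (no nullable symbols): S -> d; S -> iH; E -> HH; E -> dd; H -> d.

S -> d | iH; E -> HH | dd | dEd; H -> d | dd | Edd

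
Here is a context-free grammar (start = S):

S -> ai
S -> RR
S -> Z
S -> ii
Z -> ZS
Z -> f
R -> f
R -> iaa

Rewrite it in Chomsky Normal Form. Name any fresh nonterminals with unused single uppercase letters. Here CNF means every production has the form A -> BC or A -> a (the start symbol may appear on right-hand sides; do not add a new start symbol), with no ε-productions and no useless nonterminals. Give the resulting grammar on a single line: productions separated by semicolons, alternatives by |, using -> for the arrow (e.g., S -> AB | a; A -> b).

S -> f | AA | BA | RR | ZS; A -> i; B -> a; C -> BB; R -> f | AC; Z -> f | ZS

No ε-productions.
After unit-elimination: S -> f | RR | ZS | ai | ii; R -> f | iaa; Z -> f | ZS.
TERM: introduce B -> a, A -> i and substitute in every rule of length ≥2.
BIN: R -> ABB becomes R -> AC, C -> BB.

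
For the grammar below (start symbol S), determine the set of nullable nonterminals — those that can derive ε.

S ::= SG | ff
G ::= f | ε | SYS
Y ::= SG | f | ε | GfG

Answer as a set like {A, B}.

{G, Y}

Directly nullable (have an ε-rule): {G, Y}.
Not nullable: S — each has a terminal in every rule's right-hand side or depends on a non-nullable symbol.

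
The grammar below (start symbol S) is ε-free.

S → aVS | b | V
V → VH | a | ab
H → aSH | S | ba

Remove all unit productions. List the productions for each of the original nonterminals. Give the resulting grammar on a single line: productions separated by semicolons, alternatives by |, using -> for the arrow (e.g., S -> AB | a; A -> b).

S -> a | b | VH | ab | aVS; H -> a | b | VH | ab | ba | aSH | aVS; V -> a | VH | ab

Unit productions: H->S, S->V.
Unit pairs (A ⇒* B via units): (H,S), (H,V), (S,V).
S: inherits non-unit rules of {S, V} → VH | a | aVS | ab | b.
H: inherits non-unit rules of {H, S, V} → VH | a | aSH | aVS | ab | b | ba.
V: inherits non-unit rules of {V} → VH | a | ab.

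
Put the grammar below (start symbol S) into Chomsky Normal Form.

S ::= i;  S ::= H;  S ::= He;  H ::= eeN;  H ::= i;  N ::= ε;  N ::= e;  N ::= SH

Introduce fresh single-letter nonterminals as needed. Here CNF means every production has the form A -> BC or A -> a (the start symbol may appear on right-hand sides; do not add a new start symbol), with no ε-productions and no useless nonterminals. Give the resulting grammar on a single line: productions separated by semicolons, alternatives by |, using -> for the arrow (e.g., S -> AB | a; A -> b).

S -> i | AA | AC | HA; A -> e; B -> AN; C -> AN; H -> i | AA | AB; N -> e | SH

Nullable: {N}; after ε-elimination: S -> H | i | He; H -> i | ee | eeN; N -> e | SH.
After unit-elimination: S -> i | He | ee | eeN; H -> i | ee | eeN; N -> e | SH.
TERM: introduce A -> e and substitute in every rule of length ≥2.
BIN: H -> AAN becomes H -> AB, B -> AN; S -> AAN becomes S -> AC, C -> AN.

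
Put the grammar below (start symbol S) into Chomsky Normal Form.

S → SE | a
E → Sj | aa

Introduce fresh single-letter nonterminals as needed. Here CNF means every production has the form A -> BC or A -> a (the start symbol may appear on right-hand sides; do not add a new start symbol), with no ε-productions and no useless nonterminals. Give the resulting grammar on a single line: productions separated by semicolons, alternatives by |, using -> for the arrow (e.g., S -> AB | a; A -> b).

No ε-productions.
No unit productions to eliminate.
TERM: introduce B -> a, A -> j and substitute in every rule of length ≥2.

S -> a | SE; A -> j; B -> a; E -> BB | SA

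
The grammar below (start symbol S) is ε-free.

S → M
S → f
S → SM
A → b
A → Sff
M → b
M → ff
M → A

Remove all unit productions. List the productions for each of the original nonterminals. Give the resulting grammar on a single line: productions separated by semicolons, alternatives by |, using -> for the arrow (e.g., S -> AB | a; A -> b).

Unit productions: M->A, S->M.
Unit pairs (A ⇒* B via units): (M,A), (S,A), (S,M).
S: inherits non-unit rules of {A, M, S} → SM | Sff | b | f | ff.
A: inherits non-unit rules of {A} → Sff | b.
M: inherits non-unit rules of {A, M} → Sff | b | ff.

S -> b | f | SM | ff | Sff; A -> b | Sff; M -> b | ff | Sff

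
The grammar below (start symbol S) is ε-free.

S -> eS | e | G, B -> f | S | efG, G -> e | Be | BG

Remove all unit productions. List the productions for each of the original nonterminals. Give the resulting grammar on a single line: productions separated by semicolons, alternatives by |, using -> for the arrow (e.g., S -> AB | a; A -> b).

Unit productions: B->S, S->G.
Unit pairs (A ⇒* B via units): (B,G), (B,S), (S,G).
S: inherits non-unit rules of {G, S} → BG | Be | e | eS.
B: inherits non-unit rules of {B, G, S} → BG | Be | e | eS | efG | f.
G: inherits non-unit rules of {G} → BG | Be | e.

S -> e | BG | Be | eS; B -> e | f | BG | Be | eS | efG; G -> e | BG | Be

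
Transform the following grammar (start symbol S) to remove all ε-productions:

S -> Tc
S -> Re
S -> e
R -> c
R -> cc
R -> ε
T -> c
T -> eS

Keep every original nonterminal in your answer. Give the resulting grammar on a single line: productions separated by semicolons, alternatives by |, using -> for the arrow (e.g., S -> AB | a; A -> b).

Nullable set: {R}.
S -> Re: R nullable, giving Re | e.
Drop R -> ε.
Unchanged (no nullable symbols): S -> Tc; S -> e; R -> c; R -> cc; T -> c; T -> eS.

S -> e | Re | Tc; R -> c | cc; T -> c | eS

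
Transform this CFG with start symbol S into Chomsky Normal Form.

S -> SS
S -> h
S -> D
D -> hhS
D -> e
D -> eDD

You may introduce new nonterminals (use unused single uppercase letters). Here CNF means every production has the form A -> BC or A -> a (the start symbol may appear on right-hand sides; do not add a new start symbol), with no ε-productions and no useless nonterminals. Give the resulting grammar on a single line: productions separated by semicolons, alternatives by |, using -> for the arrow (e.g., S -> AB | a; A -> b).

S -> e | h | AF | BG | SS; A -> e; B -> h; C -> DD; D -> e | AC | BE; E -> BS; F -> DD; G -> BS

No ε-productions.
After unit-elimination: S -> e | h | SS | eDD | hhS; D -> e | eDD | hhS.
TERM: introduce A -> e, B -> h and substitute in every rule of length ≥2.
BIN: D -> ADD becomes D -> AC, C -> DD; D -> BBS becomes D -> BE, E -> BS; S -> ADD becomes S -> AF, F -> DD; S -> BBS becomes S -> BG, G -> BS.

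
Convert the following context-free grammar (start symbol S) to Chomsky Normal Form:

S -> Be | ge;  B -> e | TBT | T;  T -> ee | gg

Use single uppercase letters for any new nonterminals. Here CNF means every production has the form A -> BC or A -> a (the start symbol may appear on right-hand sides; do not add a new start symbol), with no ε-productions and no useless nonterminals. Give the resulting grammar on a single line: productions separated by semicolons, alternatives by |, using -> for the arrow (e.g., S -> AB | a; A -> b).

No ε-productions.
After unit-elimination: S -> Be | ge; B -> e | ee | gg | TBT; T -> ee | gg.
TERM: introduce A -> e, C -> g and substitute in every rule of length ≥2.
BIN: B -> TBT becomes B -> TD, D -> BT.

S -> BA | CA; A -> e; B -> e | AA | CC | TD; C -> g; D -> BT; T -> AA | CC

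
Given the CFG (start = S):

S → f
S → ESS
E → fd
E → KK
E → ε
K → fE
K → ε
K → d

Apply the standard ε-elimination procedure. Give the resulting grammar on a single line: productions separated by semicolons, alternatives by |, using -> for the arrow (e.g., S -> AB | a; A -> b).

S -> f | SS | ESS; E -> K | KK | fd; K -> d | f | fE

Nullable set: {E, K}.
S -> ESS: E nullable, giving ESS | SS.
Drop E -> ε.
E -> KK: K, K nullable, giving K | KK.
Drop K -> ε.
K -> fE: E nullable, giving f | fE.
Unchanged (no nullable symbols): S -> f; E -> fd; K -> d.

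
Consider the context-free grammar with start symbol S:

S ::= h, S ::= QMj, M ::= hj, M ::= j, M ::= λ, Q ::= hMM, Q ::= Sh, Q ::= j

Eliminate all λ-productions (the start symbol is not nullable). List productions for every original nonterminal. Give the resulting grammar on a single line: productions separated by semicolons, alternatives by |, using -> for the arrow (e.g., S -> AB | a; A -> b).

S -> h | Qj | QMj; M -> j | hj; Q -> h | j | Sh | hM | hMM

Nullable set: {M}.
S -> QMj: M nullable, giving QMj | Qj.
Drop M -> λ.
Q -> hMM: M, M nullable, giving h | hM | hMM.
Unchanged (no nullable symbols): S -> h; M -> hj; M -> j; Q -> Sh; Q -> j.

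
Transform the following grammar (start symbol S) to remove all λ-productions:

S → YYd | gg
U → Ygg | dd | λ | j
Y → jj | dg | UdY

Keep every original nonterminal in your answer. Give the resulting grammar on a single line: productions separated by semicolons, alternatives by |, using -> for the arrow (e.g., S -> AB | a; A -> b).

Nullable set: {U}.
Drop U -> λ.
Y -> UdY: U nullable, giving UdY | dY.
Unchanged (no nullable symbols): S -> YYd; S -> gg; U -> Ygg; U -> dd; U -> j; Y -> dg; Y -> jj.

S -> gg | YYd; U -> j | dd | Ygg; Y -> dY | dg | jj | UdY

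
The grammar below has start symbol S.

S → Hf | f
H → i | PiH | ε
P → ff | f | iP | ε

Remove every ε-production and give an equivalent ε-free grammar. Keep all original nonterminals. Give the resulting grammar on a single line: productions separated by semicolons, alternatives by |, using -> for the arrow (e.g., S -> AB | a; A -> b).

S -> f | Hf; H -> i | Pi | iH | PiH; P -> f | i | ff | iP

Nullable set: {H, P}.
S -> Hf: H nullable, giving Hf | f.
Drop H -> ε.
H -> PiH: P, H nullable, giving Pi | PiH | i | iH.
Drop P -> ε.
P -> iP: P nullable, giving i | iP.
Unchanged (no nullable symbols): S -> f; H -> i; P -> f; P -> ff.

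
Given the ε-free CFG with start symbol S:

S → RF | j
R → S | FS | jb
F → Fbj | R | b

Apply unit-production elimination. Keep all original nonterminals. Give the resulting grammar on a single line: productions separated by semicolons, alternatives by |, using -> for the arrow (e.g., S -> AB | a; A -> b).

Unit productions: F->R, R->S.
Unit pairs (A ⇒* B via units): (F,R), (F,S), (R,S).
S: inherits non-unit rules of {S} → RF | j.
F: inherits non-unit rules of {F, R, S} → FS | Fbj | RF | b | j | jb.
R: inherits non-unit rules of {R, S} → FS | RF | j | jb.

S -> j | RF; F -> b | j | FS | RF | jb | Fbj; R -> j | FS | RF | jb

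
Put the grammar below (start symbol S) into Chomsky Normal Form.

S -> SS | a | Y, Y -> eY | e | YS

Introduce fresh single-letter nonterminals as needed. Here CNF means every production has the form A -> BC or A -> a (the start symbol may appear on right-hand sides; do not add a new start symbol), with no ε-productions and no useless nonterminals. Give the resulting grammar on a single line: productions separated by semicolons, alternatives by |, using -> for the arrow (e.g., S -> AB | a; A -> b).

No ε-productions.
After unit-elimination: S -> a | e | SS | YS | eY; Y -> e | YS | eY.
TERM: introduce A -> e and substitute in every rule of length ≥2.

S -> a | e | AY | SS | YS; A -> e; Y -> e | AY | YS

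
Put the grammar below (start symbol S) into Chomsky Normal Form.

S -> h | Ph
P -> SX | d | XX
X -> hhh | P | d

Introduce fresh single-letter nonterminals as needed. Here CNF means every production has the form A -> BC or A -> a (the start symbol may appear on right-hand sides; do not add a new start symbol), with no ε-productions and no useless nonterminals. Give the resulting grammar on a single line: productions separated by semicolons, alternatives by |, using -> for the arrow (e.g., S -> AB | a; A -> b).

No ε-productions.
After unit-elimination: S -> h | Ph; P -> d | SX | XX; X -> d | SX | XX | hhh.
TERM: introduce A -> h and substitute in every rule of length ≥2.
BIN: X -> AAA becomes X -> AB, B -> AA.

S -> h | PA; A -> h; B -> AA; P -> d | SX | XX; X -> d | AB | SX | XX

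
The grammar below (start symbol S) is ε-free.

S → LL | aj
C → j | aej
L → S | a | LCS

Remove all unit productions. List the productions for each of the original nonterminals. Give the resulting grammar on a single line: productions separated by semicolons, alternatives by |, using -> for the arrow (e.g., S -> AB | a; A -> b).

Unit productions: L->S.
Unit pairs (A ⇒* B via units): (L,S).
S: inherits non-unit rules of {S} → LL | aj.
C: inherits non-unit rules of {C} → aej | j.
L: inherits non-unit rules of {L, S} → LCS | LL | a | aj.

S -> LL | aj; C -> j | aej; L -> a | LL | aj | LCS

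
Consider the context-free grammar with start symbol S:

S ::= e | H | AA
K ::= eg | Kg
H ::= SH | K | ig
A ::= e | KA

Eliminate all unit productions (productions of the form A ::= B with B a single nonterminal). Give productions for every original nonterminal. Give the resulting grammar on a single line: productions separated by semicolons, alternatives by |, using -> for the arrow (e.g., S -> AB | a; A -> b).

Unit productions: H->K, S->H.
Unit pairs (A ⇒* B via units): (H,K), (S,H), (S,K).
S: inherits non-unit rules of {H, K, S} → AA | Kg | SH | e | eg | ig.
A: inherits non-unit rules of {A} → KA | e.
H: inherits non-unit rules of {H, K} → Kg | SH | eg | ig.
K: inherits non-unit rules of {K} → Kg | eg.

S -> e | AA | Kg | SH | eg | ig; A -> e | KA; H -> Kg | SH | eg | ig; K -> Kg | eg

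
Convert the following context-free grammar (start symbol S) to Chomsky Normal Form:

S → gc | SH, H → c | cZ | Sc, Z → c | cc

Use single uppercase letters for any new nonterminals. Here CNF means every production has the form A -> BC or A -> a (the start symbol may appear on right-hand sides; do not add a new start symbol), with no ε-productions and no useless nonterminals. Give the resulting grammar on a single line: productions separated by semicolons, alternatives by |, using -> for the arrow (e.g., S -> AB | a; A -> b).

S -> BA | SH; A -> c; B -> g; H -> c | AZ | SA; Z -> c | AA

No ε-productions.
No unit productions to eliminate.
TERM: introduce A -> c, B -> g and substitute in every rule of length ≥2.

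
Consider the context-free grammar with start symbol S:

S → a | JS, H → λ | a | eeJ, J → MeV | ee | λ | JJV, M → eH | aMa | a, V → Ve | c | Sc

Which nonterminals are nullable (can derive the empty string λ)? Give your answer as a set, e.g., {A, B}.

Directly nullable (have an ε-rule): {H, J}.
Not nullable: M, S, V — each has a terminal in every rule's right-hand side or depends on a non-nullable symbol.

{H, J}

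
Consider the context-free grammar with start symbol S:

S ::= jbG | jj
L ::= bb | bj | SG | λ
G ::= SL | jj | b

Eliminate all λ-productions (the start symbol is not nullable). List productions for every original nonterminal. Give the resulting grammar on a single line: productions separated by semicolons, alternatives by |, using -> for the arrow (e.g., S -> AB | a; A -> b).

Nullable set: {L}.
G -> SL: L nullable, giving S | SL.
Drop L -> λ.
Unchanged (no nullable symbols): S -> jbG; S -> jj; G -> b; G -> jj; L -> SG; L -> bb; L -> bj.

S -> jj | jbG; G -> S | b | SL | jj; L -> SG | bb | bj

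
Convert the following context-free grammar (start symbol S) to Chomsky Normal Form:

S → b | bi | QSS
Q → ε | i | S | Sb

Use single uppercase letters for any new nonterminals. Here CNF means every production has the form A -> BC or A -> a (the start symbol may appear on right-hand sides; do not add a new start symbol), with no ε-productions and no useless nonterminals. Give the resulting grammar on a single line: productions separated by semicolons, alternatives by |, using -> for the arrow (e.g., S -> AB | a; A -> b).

Nullable: {Q}; after ε-elimination: S -> b | SS | bi | QSS; Q -> S | i | Sb.
After unit-elimination: S -> b | SS | bi | QSS; Q -> b | i | SS | Sb | bi | QSS.
TERM: introduce A -> b, B -> i and substitute in every rule of length ≥2.
BIN: Q -> QSS becomes Q -> QC, C -> SS; S -> QSS becomes S -> QD, D -> SS.

S -> b | AB | QD | SS; A -> b; B -> i; C -> SS; D -> SS; Q -> b | i | AB | QC | SA | SS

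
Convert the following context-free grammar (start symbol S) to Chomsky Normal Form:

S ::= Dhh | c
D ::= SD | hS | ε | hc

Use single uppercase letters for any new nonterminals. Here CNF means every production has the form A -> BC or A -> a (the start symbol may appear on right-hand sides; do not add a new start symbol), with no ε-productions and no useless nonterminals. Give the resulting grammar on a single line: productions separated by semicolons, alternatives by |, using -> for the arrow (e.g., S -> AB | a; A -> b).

S -> c | AA | DE; A -> h; B -> c; C -> AA; D -> c | AA | AB | AS | DC | SD; E -> AA

Nullable: {D}; after ε-elimination: S -> c | hh | Dhh; D -> S | SD | hS | hc.
After unit-elimination: S -> c | hh | Dhh; D -> c | SD | hS | hc | hh | Dhh.
TERM: introduce B -> c, A -> h and substitute in every rule of length ≥2.
BIN: D -> DAA becomes D -> DC, C -> AA; S -> DAA becomes S -> DE, E -> AA.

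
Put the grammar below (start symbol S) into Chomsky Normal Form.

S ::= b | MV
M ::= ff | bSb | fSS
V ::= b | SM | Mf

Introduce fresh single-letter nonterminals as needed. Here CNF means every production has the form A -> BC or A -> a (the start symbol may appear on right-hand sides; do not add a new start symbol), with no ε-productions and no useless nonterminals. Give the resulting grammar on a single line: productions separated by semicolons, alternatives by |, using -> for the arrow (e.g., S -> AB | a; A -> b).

No ε-productions.
No unit productions to eliminate.
TERM: introduce A -> b, B -> f and substitute in every rule of length ≥2.
BIN: M -> ASA becomes M -> AC, C -> SA; M -> BSS becomes M -> BD, D -> SS.

S -> b | MV; A -> b; B -> f; C -> SA; D -> SS; M -> AC | BB | BD; V -> b | MB | SM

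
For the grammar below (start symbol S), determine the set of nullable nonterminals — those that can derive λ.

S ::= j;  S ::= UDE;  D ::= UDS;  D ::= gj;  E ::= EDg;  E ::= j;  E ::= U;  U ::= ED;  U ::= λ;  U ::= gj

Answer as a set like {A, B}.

Directly nullable (have an ε-rule): {U}.
E is nullable via E -> U (every symbol on the right is already known nullable).
Not nullable: D, S — each has a terminal in every rule's right-hand side or depends on a non-nullable symbol.

{E, U}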